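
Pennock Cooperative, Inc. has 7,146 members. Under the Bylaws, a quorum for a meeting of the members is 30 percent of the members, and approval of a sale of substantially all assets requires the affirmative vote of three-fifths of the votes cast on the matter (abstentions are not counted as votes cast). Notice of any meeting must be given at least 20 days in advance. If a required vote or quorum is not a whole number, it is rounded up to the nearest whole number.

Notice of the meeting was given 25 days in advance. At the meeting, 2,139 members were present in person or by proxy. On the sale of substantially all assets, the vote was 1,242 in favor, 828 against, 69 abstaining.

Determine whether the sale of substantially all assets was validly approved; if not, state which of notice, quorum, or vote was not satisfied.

Notice: 25 days given; 20 required. Satisfied.
Quorum: 30% of 7,146 = 2,143.80, rounded up to 2,144; 2,139 present. Not satisfied.
Vote: requires three-fifths of the votes cast (2,139 − 69 abstaining = 2,070); 3/5 of 2070 = 1242, so 1,242 needed; 1,242 in favor. Satisfied.

Invalid — quorum requirement not satisfied.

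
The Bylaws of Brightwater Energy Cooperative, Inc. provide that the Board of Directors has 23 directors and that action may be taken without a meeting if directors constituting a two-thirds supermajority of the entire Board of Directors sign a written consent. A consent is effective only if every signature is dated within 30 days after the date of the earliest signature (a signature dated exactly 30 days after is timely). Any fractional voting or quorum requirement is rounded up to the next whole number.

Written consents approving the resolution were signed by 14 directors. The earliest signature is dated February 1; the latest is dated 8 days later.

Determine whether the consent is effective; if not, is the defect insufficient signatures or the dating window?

Signatures required: a two-thirds supermajority of 23 — 2/3 of 23 = 15.33, rounded up to 16, so 16 needed; 14 signed. Insufficient.
Dating window: the latest signature is 8 days after the earliest; the limit is 30 days. Within the window.

Not effective — insufficient signatures.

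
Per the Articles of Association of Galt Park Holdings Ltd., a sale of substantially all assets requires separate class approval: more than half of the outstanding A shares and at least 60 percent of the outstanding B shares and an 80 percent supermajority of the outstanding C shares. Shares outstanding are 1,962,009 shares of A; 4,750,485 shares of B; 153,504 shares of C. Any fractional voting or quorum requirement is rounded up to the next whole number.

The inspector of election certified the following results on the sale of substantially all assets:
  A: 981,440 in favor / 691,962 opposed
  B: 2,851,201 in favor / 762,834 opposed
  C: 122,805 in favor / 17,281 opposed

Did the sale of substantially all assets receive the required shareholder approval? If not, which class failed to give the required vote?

A: a majority of 1962009 is 981005; 981,005 required, 981,440 in favor — approved.
B: 3/5 of 4750485 = 2850291; 2,850,291 required, 2,851,201 in favor — approved.
C: 4/5 of 153504 = 122803.20, rounded up to 122804; 122,804 required, 122,805 in favor — approved.

Approved — every class gave the required vote.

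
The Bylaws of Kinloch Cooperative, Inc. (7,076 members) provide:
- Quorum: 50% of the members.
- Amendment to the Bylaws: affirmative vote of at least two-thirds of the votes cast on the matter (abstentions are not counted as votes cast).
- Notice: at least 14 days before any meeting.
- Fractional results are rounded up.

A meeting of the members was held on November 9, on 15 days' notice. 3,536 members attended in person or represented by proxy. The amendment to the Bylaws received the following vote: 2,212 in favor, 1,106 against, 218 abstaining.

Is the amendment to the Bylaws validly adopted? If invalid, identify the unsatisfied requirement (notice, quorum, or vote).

Notice: 15 days given; 14 required. Satisfied.
Quorum: 50% of 7,076 = 3,538; 3,536 present. Not satisfied.
Vote: requires two-thirds of the votes cast (3,536 − 218 abstaining = 3,318); 2/3 of 3318 = 2212, so 2,212 needed; 2,212 in favor. Satisfied.

Invalid — quorum requirement not satisfied.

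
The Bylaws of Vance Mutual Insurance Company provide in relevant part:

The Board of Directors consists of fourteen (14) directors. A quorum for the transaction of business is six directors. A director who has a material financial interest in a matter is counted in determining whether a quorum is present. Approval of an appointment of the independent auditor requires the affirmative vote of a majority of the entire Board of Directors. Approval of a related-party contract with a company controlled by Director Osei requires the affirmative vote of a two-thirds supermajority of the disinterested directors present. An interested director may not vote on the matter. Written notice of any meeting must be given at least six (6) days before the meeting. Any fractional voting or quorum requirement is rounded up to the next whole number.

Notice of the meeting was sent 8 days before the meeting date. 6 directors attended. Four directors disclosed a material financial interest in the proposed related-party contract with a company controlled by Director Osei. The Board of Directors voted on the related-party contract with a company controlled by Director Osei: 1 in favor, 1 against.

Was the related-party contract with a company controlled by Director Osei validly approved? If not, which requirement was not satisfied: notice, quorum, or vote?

Notice: 8 days given; 6 required (8 ≥ 6). Satisfied.
Quorum: 6 present (interested directors count toward quorum); quorum is 6. Satisfied.
Vote: the related-party contract with a company controlled by Director Osei requires two-thirds of the disinterested directors present (6 − 4 = 2). 2/3 of 2 = 1.33, rounded up to 2, so 2 affirmative votes are needed; 1 voted in favor. Not satisfied.

Invalid — vote requirement not satisfied.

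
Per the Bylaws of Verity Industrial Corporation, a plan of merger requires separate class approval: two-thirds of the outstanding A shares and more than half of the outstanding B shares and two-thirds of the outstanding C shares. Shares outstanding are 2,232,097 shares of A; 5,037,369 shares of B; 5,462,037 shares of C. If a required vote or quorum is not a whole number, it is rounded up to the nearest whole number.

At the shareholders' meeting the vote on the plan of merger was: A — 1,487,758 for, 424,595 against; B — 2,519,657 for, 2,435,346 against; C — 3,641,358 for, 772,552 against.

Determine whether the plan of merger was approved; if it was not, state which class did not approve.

Not approved — the A shares did not give the required vote.

A: 2/3 of 2232097 = 1488064.67, rounded up to 1488065; 1,488,065 required, 1,487,758 in favor — not approved.
B: a majority of 5037369 is 2518685; 2,518,685 required, 2,519,657 in favor — approved.
C: 2/3 of 5462037 = 3641358; 3,641,358 required, 3,641,358 in favor — approved.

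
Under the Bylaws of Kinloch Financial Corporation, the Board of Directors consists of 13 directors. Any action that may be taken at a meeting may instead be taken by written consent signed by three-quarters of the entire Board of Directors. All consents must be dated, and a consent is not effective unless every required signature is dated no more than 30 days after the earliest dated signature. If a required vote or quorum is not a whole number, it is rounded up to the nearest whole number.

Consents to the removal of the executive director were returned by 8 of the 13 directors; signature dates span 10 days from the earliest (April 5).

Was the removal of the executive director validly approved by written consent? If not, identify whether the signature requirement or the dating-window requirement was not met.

Signatures required: three-quarters of 13 — 3/4 of 13 = 9.75, rounded up to 10, so 10 needed; 8 signed. Insufficient.
Dating window: the latest signature is 10 days after the earliest; the limit is 30 days. Within the window.

Not effective — insufficient signatures.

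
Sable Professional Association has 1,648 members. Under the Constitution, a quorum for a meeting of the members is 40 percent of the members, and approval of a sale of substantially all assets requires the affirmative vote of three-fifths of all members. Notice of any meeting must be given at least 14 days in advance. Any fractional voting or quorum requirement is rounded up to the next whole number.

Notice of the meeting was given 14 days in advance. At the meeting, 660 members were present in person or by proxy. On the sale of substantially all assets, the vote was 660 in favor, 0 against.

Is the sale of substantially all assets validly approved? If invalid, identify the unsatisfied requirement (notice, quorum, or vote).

Notice: 14 days given; 14 required. Satisfied.
Quorum: 40% of 1,648 = 659.20, rounded up to 660; 660 present. Satisfied.
Vote: requires three-fifths of all members (1,648); 3/5 of 1648 = 988.80, rounded up to 989, so 989 needed; 660 in favor. Not satisfied.

Invalid — vote requirement not satisfied.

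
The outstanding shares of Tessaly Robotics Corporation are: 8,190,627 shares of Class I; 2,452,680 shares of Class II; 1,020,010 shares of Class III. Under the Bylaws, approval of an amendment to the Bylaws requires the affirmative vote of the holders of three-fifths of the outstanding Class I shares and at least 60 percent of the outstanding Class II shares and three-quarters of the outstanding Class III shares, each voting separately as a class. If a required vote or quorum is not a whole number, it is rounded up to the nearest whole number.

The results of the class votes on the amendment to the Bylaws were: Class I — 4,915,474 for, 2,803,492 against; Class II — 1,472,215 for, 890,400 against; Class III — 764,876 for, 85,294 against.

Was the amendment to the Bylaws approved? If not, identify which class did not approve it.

Class I: 3/5 of 8190627 = 4914376.20, rounded up to 4914377; 4,914,377 required, 4,915,474 in favor — approved.
Class II: 3/5 of 2452680 = 1471608; 1,471,608 required, 1,472,215 in favor — approved.
Class III: 3/4 of 1020010 = 765007.50, rounded up to 765008; 765,008 required, 764,876 in favor — not approved.

Not approved — the Class III shares did not give the required vote.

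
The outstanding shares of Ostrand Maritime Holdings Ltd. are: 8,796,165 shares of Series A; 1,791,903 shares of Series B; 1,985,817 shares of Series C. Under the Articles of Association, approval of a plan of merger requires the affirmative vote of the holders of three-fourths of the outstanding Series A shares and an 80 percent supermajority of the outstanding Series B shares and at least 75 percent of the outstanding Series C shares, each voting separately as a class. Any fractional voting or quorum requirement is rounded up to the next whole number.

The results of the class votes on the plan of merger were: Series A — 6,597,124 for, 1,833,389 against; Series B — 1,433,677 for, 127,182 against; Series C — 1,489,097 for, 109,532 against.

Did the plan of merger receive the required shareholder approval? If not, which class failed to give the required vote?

Series A: 3/4 of 8796165 = 6597123.75, rounded up to 6597124; 6,597,124 required, 6,597,124 in favor — approved.
Series B: 4/5 of 1791903 = 1433522.40, rounded up to 1433523; 1,433,523 required, 1,433,677 in favor — approved.
Series C: 3/4 of 1985817 = 1489362.75, rounded up to 1489363; 1,489,363 required, 1,489,097 in favor — not approved.

Not approved — the Series C shares did not give the required vote.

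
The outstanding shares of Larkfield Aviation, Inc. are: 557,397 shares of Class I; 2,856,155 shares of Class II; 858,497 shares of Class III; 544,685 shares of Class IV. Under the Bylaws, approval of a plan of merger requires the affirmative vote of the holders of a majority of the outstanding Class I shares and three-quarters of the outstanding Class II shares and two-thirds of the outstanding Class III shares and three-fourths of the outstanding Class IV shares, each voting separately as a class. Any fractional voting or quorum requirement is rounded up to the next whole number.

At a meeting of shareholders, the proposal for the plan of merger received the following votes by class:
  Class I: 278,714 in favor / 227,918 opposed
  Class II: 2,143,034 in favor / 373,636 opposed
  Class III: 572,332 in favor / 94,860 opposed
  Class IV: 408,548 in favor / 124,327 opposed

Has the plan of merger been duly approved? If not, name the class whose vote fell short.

Approved — every class gave the required vote.

Class I: a majority of 557397 is 278699; 278,699 required, 278,714 in favor — approved.
Class II: 3/4 of 2856155 = 2142116.25, rounded up to 2142117; 2,142,117 required, 2,143,034 in favor — approved.
Class III: 2/3 of 858497 = 572331.33, rounded up to 572332; 572,332 required, 572,332 in favor — approved.
Class IV: 3/4 of 544685 = 408513.75, rounded up to 408514; 408,514 required, 408,548 in favor — approved.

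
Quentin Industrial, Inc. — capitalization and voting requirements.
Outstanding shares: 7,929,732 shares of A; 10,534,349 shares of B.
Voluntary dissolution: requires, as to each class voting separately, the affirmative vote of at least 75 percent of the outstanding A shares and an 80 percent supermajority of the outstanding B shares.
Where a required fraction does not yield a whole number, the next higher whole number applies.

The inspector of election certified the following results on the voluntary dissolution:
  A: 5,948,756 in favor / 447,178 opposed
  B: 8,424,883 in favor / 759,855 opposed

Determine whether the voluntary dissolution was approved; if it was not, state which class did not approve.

A: 3/4 of 7929732 = 5947299; 5,947,299 required, 5,948,756 in favor — approved.
B: 4/5 of 10534349 = 8427479.20, rounded up to 8427480; 8,427,480 required, 8,424,883 in favor — not approved.

Not approved — the B shares did not give the required vote.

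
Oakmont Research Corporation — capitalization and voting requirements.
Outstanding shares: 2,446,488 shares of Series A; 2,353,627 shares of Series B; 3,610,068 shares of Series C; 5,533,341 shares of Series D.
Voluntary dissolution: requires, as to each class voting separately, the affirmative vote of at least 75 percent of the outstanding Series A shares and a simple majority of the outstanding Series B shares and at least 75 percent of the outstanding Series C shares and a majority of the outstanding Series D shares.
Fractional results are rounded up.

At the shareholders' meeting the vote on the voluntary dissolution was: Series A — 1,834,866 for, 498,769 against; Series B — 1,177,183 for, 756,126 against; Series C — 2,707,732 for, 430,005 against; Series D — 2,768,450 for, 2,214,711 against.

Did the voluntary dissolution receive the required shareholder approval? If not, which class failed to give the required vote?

Series A: 3/4 of 2446488 = 1834866; 1,834,866 required, 1,834,866 in favor — approved.
Series B: a majority of 2353627 is 1176814; 1,176,814 required, 1,177,183 in favor — approved.
Series C: 3/4 of 3610068 = 2707551; 2,707,551 required, 2,707,732 in favor — approved.
Series D: a majority of 5533341 is 2766671; 2,766,671 required, 2,768,450 in favor — approved.

Approved — every class gave the required vote.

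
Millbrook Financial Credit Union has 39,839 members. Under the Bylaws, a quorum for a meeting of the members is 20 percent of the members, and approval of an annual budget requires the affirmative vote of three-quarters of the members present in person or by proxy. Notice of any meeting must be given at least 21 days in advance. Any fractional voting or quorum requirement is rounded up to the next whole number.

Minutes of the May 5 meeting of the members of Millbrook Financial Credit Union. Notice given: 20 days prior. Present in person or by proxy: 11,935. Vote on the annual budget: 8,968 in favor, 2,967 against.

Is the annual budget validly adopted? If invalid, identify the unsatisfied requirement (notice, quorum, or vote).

Invalid — notice requirement not satisfied.

Notice: 20 days given; 21 required. Not satisfied.
Quorum: 20% of 39,839 = 7,967.80, rounded up to 7,968; 11,935 present. Satisfied.
Vote: requires three-fourths of those present (11,935); 3/4 of 11935 = 8951.25, rounded up to 8952, so 8,952 needed; 8,968 in favor. Satisfied.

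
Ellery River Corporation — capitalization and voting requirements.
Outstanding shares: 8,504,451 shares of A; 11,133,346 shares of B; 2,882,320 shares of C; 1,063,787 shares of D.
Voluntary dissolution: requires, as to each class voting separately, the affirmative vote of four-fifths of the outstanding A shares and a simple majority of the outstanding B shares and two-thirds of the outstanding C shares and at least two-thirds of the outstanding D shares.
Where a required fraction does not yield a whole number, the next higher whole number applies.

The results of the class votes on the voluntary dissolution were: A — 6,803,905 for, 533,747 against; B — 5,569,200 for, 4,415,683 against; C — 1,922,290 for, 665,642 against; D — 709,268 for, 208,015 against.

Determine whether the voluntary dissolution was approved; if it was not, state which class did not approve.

Approved — every class gave the required vote.

A: 4/5 of 8504451 = 6803560.80, rounded up to 6803561; 6,803,561 required, 6,803,905 in favor — approved.
B: a majority of 11133346 is 5566674; 5,566,674 required, 5,569,200 in favor — approved.
C: 2/3 of 2882320 = 1921546.67, rounded up to 1921547; 1,921,547 required, 1,922,290 in favor — approved.
D: 2/3 of 1063787 = 709191.33, rounded up to 709192; 709,192 required, 709,268 in favor — approved.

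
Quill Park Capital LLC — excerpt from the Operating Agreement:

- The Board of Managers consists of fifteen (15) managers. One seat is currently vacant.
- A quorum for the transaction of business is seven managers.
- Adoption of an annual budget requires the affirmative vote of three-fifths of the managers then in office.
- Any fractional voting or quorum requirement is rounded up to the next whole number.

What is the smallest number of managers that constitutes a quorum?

7

The quorum is fixed at 7.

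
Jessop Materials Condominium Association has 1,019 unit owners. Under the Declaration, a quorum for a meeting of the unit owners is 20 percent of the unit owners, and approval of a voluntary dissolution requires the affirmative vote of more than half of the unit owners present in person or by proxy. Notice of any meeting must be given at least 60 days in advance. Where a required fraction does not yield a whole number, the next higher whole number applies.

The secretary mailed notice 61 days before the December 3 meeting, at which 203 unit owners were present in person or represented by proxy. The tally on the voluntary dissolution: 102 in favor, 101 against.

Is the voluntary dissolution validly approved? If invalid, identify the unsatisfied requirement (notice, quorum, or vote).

Notice: 61 days given; 60 required. Satisfied.
Quorum: 20% of 1,019 = 203.80, rounded up to 204; 203 present. Not satisfied.
Vote: requires a majority of those present (203); a majority of 203 is 102, so 102 needed; 102 in favor. Satisfied.

Invalid — quorum requirement not satisfied.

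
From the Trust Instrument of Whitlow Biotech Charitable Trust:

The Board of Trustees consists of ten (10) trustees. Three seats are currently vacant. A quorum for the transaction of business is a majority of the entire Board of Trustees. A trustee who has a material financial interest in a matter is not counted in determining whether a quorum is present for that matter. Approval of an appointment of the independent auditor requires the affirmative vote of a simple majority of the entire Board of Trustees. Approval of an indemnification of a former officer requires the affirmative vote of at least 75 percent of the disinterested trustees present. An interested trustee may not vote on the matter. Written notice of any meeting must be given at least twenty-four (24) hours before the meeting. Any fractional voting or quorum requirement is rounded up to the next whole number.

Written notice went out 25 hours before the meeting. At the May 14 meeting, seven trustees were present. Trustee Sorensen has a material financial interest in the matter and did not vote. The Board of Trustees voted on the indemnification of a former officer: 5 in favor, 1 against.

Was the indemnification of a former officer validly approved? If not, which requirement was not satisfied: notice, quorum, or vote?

Notice: 25 hours given; 24 required (25 ≥ 24). Satisfied.
Quorum: 7 present, but the 1 interested trustee does not count, leaving 6. Quorum is 6. Satisfied.
Vote: the indemnification of a former officer requires three-fourths of the disinterested trustees present (7 − 1 = 6). 3/4 of 6 = 4.50, rounded up to 5, so 5 affirmative votes are needed; 5 voted in favor. Satisfied.

Valid — all requirements satisfied.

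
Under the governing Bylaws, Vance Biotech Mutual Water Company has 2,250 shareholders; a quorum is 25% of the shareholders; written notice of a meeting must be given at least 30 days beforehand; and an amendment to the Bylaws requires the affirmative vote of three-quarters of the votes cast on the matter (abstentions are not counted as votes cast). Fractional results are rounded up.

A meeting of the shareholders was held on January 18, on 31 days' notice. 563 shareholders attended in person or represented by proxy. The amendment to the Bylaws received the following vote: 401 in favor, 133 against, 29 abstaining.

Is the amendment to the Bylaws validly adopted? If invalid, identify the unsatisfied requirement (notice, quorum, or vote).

Notice: 31 days given; 30 required. Satisfied.
Quorum: 25% of 2,250 = 562.50, rounded up to 563; 563 present. Satisfied.
Vote: requires three-fourths of the votes cast (563 − 29 abstaining = 534); 3/4 of 534 = 400.50, rounded up to 401, so 401 needed; 401 in favor. Satisfied.

Valid — all requirements satisfied.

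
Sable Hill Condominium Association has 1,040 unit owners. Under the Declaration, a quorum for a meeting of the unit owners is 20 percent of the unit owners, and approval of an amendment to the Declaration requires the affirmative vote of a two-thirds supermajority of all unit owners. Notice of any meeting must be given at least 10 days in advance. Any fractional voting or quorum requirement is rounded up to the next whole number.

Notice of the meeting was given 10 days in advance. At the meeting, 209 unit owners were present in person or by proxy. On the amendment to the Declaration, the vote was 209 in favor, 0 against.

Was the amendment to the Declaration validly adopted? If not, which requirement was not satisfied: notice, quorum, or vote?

Notice: 10 days given; 10 required. Satisfied.
Quorum: 20% of 1,040 = 208; 209 present. Satisfied.
Vote: requires two-thirds of all unit owners (1,040); 2/3 of 1040 = 693.33, rounded up to 694, so 694 needed; 209 in favor. Not satisfied.

Invalid — vote requirement not satisfied.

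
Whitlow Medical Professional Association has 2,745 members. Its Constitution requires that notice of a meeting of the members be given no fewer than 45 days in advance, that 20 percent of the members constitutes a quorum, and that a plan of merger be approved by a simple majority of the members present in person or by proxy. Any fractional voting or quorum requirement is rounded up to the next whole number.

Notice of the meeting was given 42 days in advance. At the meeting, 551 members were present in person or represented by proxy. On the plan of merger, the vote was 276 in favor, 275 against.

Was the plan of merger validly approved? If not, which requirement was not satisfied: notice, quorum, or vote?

Notice: 42 days given; 45 required. Not satisfied.
Quorum: 20% of 2,745 = 549; 551 present. Satisfied.
Vote: requires a majority of those present (551); a majority of 551 is 276, so 276 needed; 276 in favor. Satisfied.

Invalid — notice requirement not satisfied.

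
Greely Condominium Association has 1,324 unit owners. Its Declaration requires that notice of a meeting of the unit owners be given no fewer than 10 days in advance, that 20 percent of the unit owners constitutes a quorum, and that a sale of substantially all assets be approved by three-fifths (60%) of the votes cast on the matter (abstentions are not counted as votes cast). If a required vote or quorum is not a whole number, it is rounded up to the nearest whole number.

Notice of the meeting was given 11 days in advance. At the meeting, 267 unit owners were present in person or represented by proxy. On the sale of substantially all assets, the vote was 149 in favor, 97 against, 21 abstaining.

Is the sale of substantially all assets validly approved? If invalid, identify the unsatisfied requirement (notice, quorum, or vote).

Notice: 11 days given; 10 required. Satisfied.
Quorum: 20% of 1,324 = 264.80, rounded up to 265; 267 present. Satisfied.
Vote: requires three-fifths of the votes cast (267 − 21 abstaining = 246); 3/5 of 246 = 147.60, rounded up to 148, so 148 needed; 149 in favor. Satisfied.

Valid — all requirements satisfied.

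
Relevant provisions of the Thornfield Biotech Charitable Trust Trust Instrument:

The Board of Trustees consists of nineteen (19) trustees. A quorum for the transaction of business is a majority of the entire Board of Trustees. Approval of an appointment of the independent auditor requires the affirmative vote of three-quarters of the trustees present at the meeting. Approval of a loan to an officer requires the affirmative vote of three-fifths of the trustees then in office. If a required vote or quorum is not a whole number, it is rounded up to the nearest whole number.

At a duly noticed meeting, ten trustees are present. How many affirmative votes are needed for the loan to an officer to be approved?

12

The loan to an officer requires three-fifths of the trustees then in office (19).
3/5 of 19 = 11.40, rounded up to 12.
(Only 10 can vote, so the loan to an officer cannot pass at this meeting, but the required vote is still 12.)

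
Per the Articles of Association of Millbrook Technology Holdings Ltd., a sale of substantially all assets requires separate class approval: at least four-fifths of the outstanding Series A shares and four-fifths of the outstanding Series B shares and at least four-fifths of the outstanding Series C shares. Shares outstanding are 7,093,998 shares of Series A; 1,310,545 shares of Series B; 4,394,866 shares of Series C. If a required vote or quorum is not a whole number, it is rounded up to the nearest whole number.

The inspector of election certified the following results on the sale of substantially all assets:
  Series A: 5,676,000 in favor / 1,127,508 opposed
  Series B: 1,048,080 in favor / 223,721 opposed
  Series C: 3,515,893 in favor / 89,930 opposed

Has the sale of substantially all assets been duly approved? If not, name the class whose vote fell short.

Series A: 4/5 of 7093998 = 5675198.40, rounded up to 5675199; 5,675,199 required, 5,676,000 in favor — approved.
Series B: 4/5 of 1310545 = 1048436; 1,048,436 required, 1,048,080 in favor — not approved.
Series C: 4/5 of 4394866 = 3515892.80, rounded up to 3515893; 3,515,893 required, 3,515,893 in favor — approved.

Not approved — the Series B shares did not give the required vote.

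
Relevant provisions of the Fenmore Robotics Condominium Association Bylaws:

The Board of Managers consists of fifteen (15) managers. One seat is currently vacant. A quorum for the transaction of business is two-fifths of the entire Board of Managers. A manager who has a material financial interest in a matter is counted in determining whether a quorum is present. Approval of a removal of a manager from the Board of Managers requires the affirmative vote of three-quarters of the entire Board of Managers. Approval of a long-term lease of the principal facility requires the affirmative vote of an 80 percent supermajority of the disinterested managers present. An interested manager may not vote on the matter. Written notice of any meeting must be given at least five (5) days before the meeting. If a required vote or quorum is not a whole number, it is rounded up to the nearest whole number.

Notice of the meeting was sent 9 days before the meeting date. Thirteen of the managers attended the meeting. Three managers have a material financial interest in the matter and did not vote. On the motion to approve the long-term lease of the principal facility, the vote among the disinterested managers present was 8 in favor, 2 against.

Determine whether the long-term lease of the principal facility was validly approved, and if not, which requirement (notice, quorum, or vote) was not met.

Notice: 9 days given; 5 required (9 ≥ 5). Satisfied.
Quorum: 13 present (interested managers count toward quorum); quorum is 6. Satisfied.
Vote: the long-term lease of the principal facility requires four-fifths of the disinterested managers present (13 − 3 = 10). 4/5 of 10 = 8, so 8 affirmative votes are needed; 8 voted in favor. Satisfied.

Valid — all requirements satisfied.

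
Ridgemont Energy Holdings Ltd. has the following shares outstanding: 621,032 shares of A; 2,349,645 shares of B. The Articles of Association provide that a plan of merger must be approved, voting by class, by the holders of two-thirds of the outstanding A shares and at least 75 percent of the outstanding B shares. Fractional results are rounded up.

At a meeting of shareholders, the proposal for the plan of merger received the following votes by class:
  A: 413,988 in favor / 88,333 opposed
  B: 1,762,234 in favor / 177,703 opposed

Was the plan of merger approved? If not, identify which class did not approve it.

A: 2/3 of 621032 = 414021.33, rounded up to 414022; 414,022 required, 413,988 in favor — not approved.
B: 3/4 of 2349645 = 1762233.75, rounded up to 1762234; 1,762,234 required, 1,762,234 in favor — approved.

Not approved — the A shares did not give the required vote.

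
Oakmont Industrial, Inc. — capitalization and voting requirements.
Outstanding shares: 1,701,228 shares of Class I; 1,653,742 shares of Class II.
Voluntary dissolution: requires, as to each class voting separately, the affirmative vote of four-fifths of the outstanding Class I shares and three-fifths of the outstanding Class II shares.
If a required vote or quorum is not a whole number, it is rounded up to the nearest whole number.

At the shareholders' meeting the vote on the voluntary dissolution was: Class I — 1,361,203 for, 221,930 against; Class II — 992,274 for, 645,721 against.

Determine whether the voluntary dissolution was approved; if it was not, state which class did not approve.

Class I: 4/5 of 1701228 = 1360982.40, rounded up to 1360983; 1,360,983 required, 1,361,203 in favor — approved.
Class II: 3/5 of 1653742 = 992245.20, rounded up to 992246; 992,246 required, 992,274 in favor — approved.

Approved — every class gave the required vote.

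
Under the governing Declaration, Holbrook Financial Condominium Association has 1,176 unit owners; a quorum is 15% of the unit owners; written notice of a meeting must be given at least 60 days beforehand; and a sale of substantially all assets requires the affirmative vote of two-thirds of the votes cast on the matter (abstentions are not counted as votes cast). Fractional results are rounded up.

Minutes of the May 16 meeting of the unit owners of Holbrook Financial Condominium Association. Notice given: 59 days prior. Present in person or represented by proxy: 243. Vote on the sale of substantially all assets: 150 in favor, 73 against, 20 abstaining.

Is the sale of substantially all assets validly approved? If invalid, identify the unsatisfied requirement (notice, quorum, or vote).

Notice: 59 days given; 60 required. Not satisfied.
Quorum: 15% of 1,176 = 176.40, rounded up to 177; 243 present. Satisfied.
Vote: requires two-thirds of the votes cast (243 − 20 abstaining = 223); 2/3 of 223 = 148.67, rounded up to 149, so 149 needed; 150 in favor. Satisfied.

Invalid — notice requirement not satisfied.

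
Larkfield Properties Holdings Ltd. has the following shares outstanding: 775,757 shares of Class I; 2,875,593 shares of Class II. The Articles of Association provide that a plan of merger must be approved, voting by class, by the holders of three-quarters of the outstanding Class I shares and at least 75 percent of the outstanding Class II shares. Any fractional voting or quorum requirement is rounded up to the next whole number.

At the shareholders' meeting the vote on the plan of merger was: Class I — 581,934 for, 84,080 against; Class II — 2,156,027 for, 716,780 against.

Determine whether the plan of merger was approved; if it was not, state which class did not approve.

Class I: 3/4 of 775757 = 581817.75, rounded up to 581818; 581,818 required, 581,934 in favor — approved.
Class II: 3/4 of 2875593 = 2156694.75, rounded up to 2156695; 2,156,695 required, 2,156,027 in favor — not approved.

Not approved — the Class II shares did not give the required vote.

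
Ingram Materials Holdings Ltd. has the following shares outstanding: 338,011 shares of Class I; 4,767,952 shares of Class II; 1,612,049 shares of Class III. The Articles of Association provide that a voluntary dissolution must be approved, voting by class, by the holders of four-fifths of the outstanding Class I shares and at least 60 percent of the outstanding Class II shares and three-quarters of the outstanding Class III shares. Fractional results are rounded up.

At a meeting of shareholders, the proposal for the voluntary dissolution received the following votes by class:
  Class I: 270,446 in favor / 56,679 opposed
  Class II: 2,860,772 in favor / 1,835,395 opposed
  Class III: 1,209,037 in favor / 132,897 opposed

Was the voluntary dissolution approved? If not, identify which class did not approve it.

Approved — every class gave the required vote.

Class I: 4/5 of 338011 = 270408.80, rounded up to 270409; 270,409 required, 270,446 in favor — approved.
Class II: 3/5 of 4767952 = 2860771.20, rounded up to 2860772; 2,860,772 required, 2,860,772 in favor — approved.
Class III: 3/4 of 1612049 = 1209036.75, rounded up to 1209037; 1,209,037 required, 1,209,037 in favor — approved.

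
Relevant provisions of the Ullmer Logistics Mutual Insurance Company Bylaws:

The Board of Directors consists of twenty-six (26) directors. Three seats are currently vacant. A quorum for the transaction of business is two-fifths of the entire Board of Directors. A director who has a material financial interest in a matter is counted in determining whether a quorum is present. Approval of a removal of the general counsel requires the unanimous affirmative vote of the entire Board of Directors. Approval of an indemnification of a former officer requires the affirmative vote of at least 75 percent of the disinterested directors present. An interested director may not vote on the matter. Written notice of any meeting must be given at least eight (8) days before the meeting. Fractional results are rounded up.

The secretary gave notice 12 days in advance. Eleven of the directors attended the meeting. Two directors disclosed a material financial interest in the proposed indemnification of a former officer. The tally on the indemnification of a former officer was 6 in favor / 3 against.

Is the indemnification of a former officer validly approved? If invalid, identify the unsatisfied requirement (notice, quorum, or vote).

Invalid — vote requirement not satisfied.

Notice: 12 days given; 8 required (12 ≥ 8). Satisfied.
Quorum: 11 present (interested directors count toward quorum); quorum is 11. Satisfied.
Vote: the indemnification of a former officer requires three-fourths of the disinterested directors present (11 − 2 = 9). 3/4 of 9 = 6.75, rounded up to 7, so 7 affirmative votes are needed; 6 voted in favor. Not satisfied.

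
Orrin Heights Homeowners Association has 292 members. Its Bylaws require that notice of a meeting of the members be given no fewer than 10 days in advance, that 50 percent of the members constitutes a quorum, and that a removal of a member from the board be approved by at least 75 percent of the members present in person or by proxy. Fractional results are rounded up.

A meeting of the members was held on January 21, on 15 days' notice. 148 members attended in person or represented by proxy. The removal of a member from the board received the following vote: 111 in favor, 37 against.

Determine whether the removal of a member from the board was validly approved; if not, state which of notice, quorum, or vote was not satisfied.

Notice: 15 days given; 10 required. Satisfied.
Quorum: 50% of 292 = 146; 148 present. Satisfied.
Vote: requires three-fourths of those present (148); 3/4 of 148 = 111, so 111 needed; 111 in favor. Satisfied.

Valid — all requirements satisfied.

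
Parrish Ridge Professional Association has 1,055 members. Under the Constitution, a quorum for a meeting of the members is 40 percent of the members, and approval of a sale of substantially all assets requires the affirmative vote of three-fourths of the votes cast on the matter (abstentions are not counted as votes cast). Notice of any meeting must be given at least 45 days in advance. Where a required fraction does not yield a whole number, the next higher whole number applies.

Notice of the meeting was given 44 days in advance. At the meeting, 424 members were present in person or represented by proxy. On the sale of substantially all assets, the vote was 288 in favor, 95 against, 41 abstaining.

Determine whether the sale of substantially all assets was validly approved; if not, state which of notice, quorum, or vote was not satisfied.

Invalid — notice requirement not satisfied.

Notice: 44 days given; 45 required. Not satisfied.
Quorum: 40% of 1,055 = 422; 424 present. Satisfied.
Vote: requires three-fourths of the votes cast (424 − 41 abstaining = 383); 3/4 of 383 = 287.25, rounded up to 288, so 288 needed; 288 in favor. Satisfied.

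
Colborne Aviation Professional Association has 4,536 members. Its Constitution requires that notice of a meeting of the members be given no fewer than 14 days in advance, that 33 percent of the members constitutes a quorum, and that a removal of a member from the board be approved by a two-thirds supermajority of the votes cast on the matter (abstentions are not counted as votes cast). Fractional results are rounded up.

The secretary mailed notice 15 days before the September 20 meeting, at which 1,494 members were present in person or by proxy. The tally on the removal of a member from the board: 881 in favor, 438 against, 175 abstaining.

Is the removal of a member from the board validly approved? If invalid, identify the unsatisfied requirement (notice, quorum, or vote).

Invalid — quorum requirement not satisfied.

Notice: 15 days given; 14 required. Satisfied.
Quorum: 33% of 4,536 = 1,496.88, rounded up to 1,497; 1,494 present. Not satisfied.
Vote: requires two-thirds of the votes cast (1,494 − 175 abstaining = 1,319); 2/3 of 1319 = 879.33, rounded up to 880, so 880 needed; 881 in favor. Satisfied.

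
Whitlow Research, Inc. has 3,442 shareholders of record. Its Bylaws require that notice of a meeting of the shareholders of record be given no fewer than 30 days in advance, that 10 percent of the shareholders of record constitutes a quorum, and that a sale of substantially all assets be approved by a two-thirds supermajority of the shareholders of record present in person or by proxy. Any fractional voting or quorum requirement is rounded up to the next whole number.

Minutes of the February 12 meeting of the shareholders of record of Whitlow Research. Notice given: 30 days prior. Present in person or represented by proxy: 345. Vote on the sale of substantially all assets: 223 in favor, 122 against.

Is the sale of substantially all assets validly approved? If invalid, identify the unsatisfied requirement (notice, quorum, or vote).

Notice: 30 days given; 30 required. Satisfied.
Quorum: 10% of 3,442 = 344.20, rounded up to 345; 345 present. Satisfied.
Vote: requires two-thirds of those present (345); 2/3 of 345 = 230, so 230 needed; 223 in favor. Not satisfied.

Invalid — vote requirement not satisfied.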